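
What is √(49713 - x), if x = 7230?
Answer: 119*√3 ≈ 206.11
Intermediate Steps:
√(49713 - x) = √(49713 - 1*7230) = √(49713 - 7230) = √42483 = 119*√3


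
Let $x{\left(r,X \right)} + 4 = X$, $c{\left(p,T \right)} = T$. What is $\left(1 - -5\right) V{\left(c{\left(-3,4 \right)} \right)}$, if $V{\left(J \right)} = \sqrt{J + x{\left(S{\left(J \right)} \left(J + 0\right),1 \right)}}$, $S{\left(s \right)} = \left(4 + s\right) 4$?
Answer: $6$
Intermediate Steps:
$S{\left(s \right)} = 16 + 4 s$
$x{\left(r,X \right)} = -4 + X$
$V{\left(J \right)} = \sqrt{-3 + J}$ ($V{\left(J \right)} = \sqrt{J + \left(-4 + 1\right)} = \sqrt{J - 3} = \sqrt{-3 + J}$)
$\left(1 - -5\right) V{\left(c{\left(-3,4 \right)} \right)} = \left(1 - -5\right) \sqrt{-3 + 4} = \left(1 + 5\right) \sqrt{1} = 6 \cdot 1 = 6$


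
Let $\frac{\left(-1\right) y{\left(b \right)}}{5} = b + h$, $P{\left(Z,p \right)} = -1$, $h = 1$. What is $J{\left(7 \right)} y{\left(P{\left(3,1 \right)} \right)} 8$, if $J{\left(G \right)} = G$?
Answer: $0$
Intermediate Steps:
$y{\left(b \right)} = -5 - 5 b$ ($y{\left(b \right)} = - 5 \left(b + 1\right) = - 5 \left(1 + b\right) = -5 - 5 b$)
$J{\left(7 \right)} y{\left(P{\left(3,1 \right)} \right)} 8 = 7 \left(-5 - -5\right) 8 = 7 \left(-5 + 5\right) 8 = 7 \cdot 0 \cdot 8 = 0 \cdot 8 = 0$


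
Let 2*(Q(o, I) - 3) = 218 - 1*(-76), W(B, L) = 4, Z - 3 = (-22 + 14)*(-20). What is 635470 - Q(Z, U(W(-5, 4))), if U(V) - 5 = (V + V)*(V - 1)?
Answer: 635320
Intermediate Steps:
Z = 163 (Z = 3 + (-22 + 14)*(-20) = 3 - 8*(-20) = 3 + 160 = 163)
U(V) = 5 + 2*V*(-1 + V) (U(V) = 5 + (V + V)*(V - 1) = 5 + (2*V)*(-1 + V) = 5 + 2*V*(-1 + V))
Q(o, I) = 150 (Q(o, I) = 3 + (218 - 1*(-76))/2 = 3 + (218 + 76)/2 = 3 + (½)*294 = 3 + 147 = 150)
635470 - Q(Z, U(W(-5, 4))) = 635470 - 1*150 = 635470 - 150 = 635320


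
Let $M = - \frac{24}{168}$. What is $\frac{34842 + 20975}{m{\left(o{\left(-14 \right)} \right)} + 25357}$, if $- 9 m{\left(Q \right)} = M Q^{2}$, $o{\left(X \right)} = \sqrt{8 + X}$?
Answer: $\frac{1172157}{532495} \approx 2.2013$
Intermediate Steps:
$M = - \frac{1}{7}$ ($M = \left(-24\right) \frac{1}{168} = - \frac{1}{7} \approx -0.14286$)
$m{\left(Q \right)} = \frac{Q^{2}}{63}$ ($m{\left(Q \right)} = - \frac{\left(- \frac{1}{7}\right) Q^{2}}{9} = \frac{Q^{2}}{63}$)
$\frac{34842 + 20975}{m{\left(o{\left(-14 \right)} \right)} + 25357} = \frac{34842 + 20975}{\frac{\left(\sqrt{8 - 14}\right)^{2}}{63} + 25357} = \frac{55817}{\frac{\left(\sqrt{-6}\right)^{2}}{63} + 25357} = \frac{55817}{\frac{\left(i \sqrt{6}\right)^{2}}{63} + 25357} = \frac{55817}{\frac{1}{63} \left(-6\right) + 25357} = \frac{55817}{- \frac{2}{21} + 25357} = \frac{55817}{\frac{532495}{21}} = 55817 \cdot \frac{21}{532495} = \frac{1172157}{532495}$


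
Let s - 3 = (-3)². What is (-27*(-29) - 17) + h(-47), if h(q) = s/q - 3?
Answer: 35849/47 ≈ 762.74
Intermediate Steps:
s = 12 (s = 3 + (-3)² = 3 + 9 = 12)
h(q) = -3 + 12/q (h(q) = 12/q - 3 = -3 + 12/q)
(-27*(-29) - 17) + h(-47) = (-27*(-29) - 17) + (-3 + 12/(-47)) = (783 - 17) + (-3 + 12*(-1/47)) = 766 + (-3 - 12/47) = 766 - 153/47 = 35849/47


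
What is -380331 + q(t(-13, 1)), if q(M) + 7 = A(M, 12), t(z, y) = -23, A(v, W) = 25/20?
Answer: -1521347/4 ≈ -3.8034e+5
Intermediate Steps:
A(v, W) = 5/4 (A(v, W) = 25*(1/20) = 5/4)
q(M) = -23/4 (q(M) = -7 + 5/4 = -23/4)
-380331 + q(t(-13, 1)) = -380331 - 23/4 = -1521347/4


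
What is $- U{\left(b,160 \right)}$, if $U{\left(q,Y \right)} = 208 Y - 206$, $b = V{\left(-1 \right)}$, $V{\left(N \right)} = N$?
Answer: $-33074$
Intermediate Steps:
$b = -1$
$U{\left(q,Y \right)} = -206 + 208 Y$
$- U{\left(b,160 \right)} = - (-206 + 208 \cdot 160) = - (-206 + 33280) = \left(-1\right) 33074 = -33074$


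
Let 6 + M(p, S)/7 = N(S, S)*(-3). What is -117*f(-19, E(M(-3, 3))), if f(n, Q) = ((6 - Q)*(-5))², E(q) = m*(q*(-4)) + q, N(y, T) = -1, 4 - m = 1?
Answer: -148078125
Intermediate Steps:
m = 3 (m = 4 - 1*1 = 4 - 1 = 3)
M(p, S) = -21 (M(p, S) = -42 + 7*(-1*(-3)) = -42 + 7*3 = -42 + 21 = -21)
E(q) = -11*q (E(q) = 3*(q*(-4)) + q = 3*(-4*q) + q = -12*q + q = -11*q)
f(n, Q) = (-30 + 5*Q)²
-117*f(-19, E(M(-3, 3))) = -2925*(-6 - 11*(-21))² = -2925*(-6 + 231)² = -2925*225² = -2925*50625 = -117*1265625 = -148078125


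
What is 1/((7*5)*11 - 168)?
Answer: 1/217 ≈ 0.0046083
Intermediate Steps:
1/((7*5)*11 - 168) = 1/(35*11 - 168) = 1/(385 - 168) = 1/217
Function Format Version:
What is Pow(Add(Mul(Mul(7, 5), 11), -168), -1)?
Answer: Rational(1, 217) ≈ 0.0046083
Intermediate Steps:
Pow(Add(Mul(Mul(7, 5), 11), -168), -1) = Pow(Add(Mul(35, 11), -168), -1) = Pow(Add(385, -168), -1) = Pow(217, -1) = Rational(1, 217)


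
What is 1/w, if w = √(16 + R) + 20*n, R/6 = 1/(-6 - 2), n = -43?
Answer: -3440/2958339 - 2*√61/2958339 ≈ -0.0011681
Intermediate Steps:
R = -¾ (R = 6/(-6 - 2) = 6/(-8) = 6*(-⅛) = -¾ ≈ -0.75000)
w = -860 + √61/2 (w = √(16 - ¾) + 20*(-43) = √(61/4) - 860 = √61/2 - 860 = -860 + √61/2 ≈ -856.09)
1/w = 1/(-860 + √61/2)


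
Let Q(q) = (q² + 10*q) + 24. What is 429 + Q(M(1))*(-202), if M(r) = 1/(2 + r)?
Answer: -46033/9 ≈ -5114.8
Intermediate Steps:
Q(q) = 24 + q² + 10*q
429 + Q(M(1))*(-202) = 429 + (24 + (1/(2 + 1))² + 10/(2 + 1))*(-202) = 429 + (24 + (1/3)² + 10/3)*(-202) = 429 + (24 + (⅓)² + 10*(⅓))*(-202) = 429 + (24 + ⅑ + 10/3)*(-202) = 429 + (247/9)*(-202) = 429 - 49894/9 = -46033/9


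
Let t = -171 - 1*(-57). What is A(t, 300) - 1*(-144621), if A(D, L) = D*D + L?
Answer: 157917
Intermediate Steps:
t = -114 (t = -171 + 57 = -114)
A(D, L) = L + D**2 (A(D, L) = D**2 + L = L + D**2)
A(t, 300) - 1*(-144621) = (300 + (-114)**2) - 1*(-144621) = (300 + 12996) + 144621 = 13296 + 144621 = 157917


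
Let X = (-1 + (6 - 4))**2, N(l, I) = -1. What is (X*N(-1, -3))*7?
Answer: -7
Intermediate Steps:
X = 1 (X = (-1 + 2)**2 = 1**2 = 1)
(X*N(-1, -3))*7 = (1*(-1))*7 = -1*7 = -7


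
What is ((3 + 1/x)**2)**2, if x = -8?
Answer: 279841/4096 ≈ 68.321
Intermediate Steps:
((3 + 1/x)**2)**2 = ((3 + 1/(-8))**2)**2 = ((3 - 1/8)**2)**2 = ((23/8)**2)**2 = (529/64)**2 = 279841/4096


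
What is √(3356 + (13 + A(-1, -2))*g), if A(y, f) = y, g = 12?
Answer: 10*√35 ≈ 59.161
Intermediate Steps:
√(3356 + (13 + A(-1, -2))*g) = √(3356 + (13 - 1)*12) = √(3356 + 12*12) = √(3356 + 144) = √3500 = 10*√35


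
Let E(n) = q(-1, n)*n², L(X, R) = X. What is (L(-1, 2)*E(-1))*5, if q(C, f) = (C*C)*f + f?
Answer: 10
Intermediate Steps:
q(C, f) = f + f*C² (q(C, f) = C²*f + f = f*C² + f = f + f*C²)
E(n) = 2*n³ (E(n) = (n*(1 + (-1)²))*n² = (n*(1 + 1))*n² = (n*2)*n² = (2*n)*n² = 2*n³)
(L(-1, 2)*E(-1))*5 = -2*(-1)³*5 = -2*(-1)*5 = -1*(-2)*5 = 2*5 = 10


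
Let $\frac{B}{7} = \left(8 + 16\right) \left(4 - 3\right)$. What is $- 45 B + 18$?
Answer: $-7542$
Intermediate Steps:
$B = 168$ ($B = 7 \left(8 + 16\right) \left(4 - 3\right) = 7 \cdot 24 \cdot 1 = 7 \cdot 24 = 168$)
$- 45 B + 18 = \left(-45\right) 168 + 18 = -7560 + 18 = -7542$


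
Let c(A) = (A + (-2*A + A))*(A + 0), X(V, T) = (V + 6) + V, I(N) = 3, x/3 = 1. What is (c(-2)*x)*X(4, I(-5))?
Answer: 0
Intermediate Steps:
x = 3 (x = 3*1 = 3)
X(V, T) = 6 + 2*V (X(V, T) = (6 + V) + V = 6 + 2*V)
c(A) = 0 (c(A) = (A - A)*A = 0*A = 0)
(c(-2)*x)*X(4, I(-5)) = (0*3)*(6 + 2*4) = 0*(6 + 8) = 0*14 = 0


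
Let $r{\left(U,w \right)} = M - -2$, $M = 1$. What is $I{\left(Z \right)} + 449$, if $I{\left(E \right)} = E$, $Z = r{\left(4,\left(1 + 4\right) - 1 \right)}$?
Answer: $452$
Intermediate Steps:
$r{\left(U,w \right)} = 3$ ($r{\left(U,w \right)} = 1 - -2 = 1 + 2 = 3$)
$Z = 3$
$I{\left(Z \right)} + 449 = 3 + 449 = 452$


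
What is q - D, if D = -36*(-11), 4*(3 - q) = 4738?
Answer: -3155/2 ≈ -1577.5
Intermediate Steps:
q = -2363/2 (q = 3 - ¼*4738 = 3 - 2369/2 = -2363/2 ≈ -1181.5)
D = 396
q - D = -2363/2 - 1*396 = -2363/2 - 396 = -3155/2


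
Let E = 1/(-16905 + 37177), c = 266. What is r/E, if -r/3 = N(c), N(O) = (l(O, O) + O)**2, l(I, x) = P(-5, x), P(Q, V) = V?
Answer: -17212387584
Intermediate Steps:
l(I, x) = x
N(O) = 4*O**2 (N(O) = (O + O)**2 = (2*O)**2 = 4*O**2)
r = -849072 (r = -12*266**2 = -12*70756 = -3*283024 = -849072)
E = 1/20272 ≈ 4.9329e-5
r/E = -849072/1/20272 = -849072*20272 = -17212387584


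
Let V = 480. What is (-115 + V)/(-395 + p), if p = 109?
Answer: -365/286 ≈ -1.2762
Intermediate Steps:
(-115 + V)/(-395 + p) = (-115 + 480)/(-395 + 109) = 365/(-286) = 365*(-1/286) = -365/286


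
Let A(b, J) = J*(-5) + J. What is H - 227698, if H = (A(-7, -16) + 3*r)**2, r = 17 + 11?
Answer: -205794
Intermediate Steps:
A(b, J) = -4*J (A(b, J) = -5*J + J = -4*J)
r = 28
H = 21904 (H = (-4*(-16) + 3*28)**2 = (64 + 84)**2 = 148**2 = 21904)
H - 227698 = 21904 - 227698 = -205794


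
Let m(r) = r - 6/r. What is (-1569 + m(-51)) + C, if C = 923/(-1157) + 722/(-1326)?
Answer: -95663600/59007 ≈ -1621.2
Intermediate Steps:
C = -79202/59007 (C = 923*(-1/1157) + 722*(-1/1326) = -71/89 - 361/663 = -79202/59007 ≈ -1.3422)
(-1569 + m(-51)) + C = (-1569 + (-51 - 6/(-51))) - 79202/59007 = (-1569 + (-51 - 6*(-1/51))) - 79202/59007 = (-1569 + (-51 + 2/17)) - 79202/59007 = (-1569 - 865/17) - 79202/59007 = -27538/17 - 79202/59007 = -95663600/59007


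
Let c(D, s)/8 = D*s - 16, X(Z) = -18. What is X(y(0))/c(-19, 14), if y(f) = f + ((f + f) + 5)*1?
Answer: 3/376 ≈ 0.0079787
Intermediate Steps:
y(f) = 5 + 3*f (y(f) = f + (2*f + 5)*1 = f + (5 + 2*f)*1 = f + (5 + 2*f) = 5 + 3*f)
c(D, s) = -128 + 8*D*s (c(D, s) = 8*(D*s - 16) = 8*(-16 + D*s) = -128 + 8*D*s)
X(y(0))/c(-19, 14) = -18/(-128 + 8*(-19)*14) = -18/(-128 - 2128) = -18/(-2256) = -18*(-1/2256) = 3/376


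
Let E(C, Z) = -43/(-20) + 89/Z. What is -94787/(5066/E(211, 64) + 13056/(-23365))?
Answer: -2509253122915/37862676352 ≈ -66.272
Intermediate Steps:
E(C, Z) = 43/20 + 89/Z (E(C, Z) = -43*(-1/20) + 89/Z = 43/20 + 89/Z)
-94787/(5066/E(211, 64) + 13056/(-23365)) = -94787/(5066/(43/20 + 89/64) + 13056/(-23365)) = -94787/(5066/(43/20 + 89*(1/64)) + 13056*(-1/23365)) = -94787/(5066/(43/20 + 89/64) - 13056/23365) = -94787/(5066/(1133/320) - 13056/23365) = -94787/(5066*(320/1133) - 13056/23365) = -94787/(1621120/1133 - 13056/23365) = -94787/37862676352/26472545 = -94787*26472545/37862676352 = -2509253122915/37862676352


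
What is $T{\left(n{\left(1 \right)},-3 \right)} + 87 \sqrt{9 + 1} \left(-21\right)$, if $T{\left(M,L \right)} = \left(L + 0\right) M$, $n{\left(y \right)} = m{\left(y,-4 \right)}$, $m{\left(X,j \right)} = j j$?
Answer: $-48 - 1827 \sqrt{10} \approx -5825.5$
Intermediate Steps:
$m{\left(X,j \right)} = j^{2}$
$n{\left(y \right)} = 16$ ($n{\left(y \right)} = \left(-4\right)^{2} = 16$)
$T{\left(M,L \right)} = L M$
$T{\left(n{\left(1 \right)},-3 \right)} + 87 \sqrt{9 + 1} \left(-21\right) = \left(-3\right) 16 + 87 \sqrt{9 + 1} \left(-21\right) = -48 + 87 \sqrt{10} \left(-21\right) = -48 + 87 \left(- 21 \sqrt{10}\right) = -48 - 1827 \sqrt{10}$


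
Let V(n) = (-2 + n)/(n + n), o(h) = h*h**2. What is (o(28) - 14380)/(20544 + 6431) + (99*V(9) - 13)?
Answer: 1390869/53950 ≈ 25.781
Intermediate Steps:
o(h) = h**3
V(n) = (-2 + n)/(2*n) (V(n) = (-2 + n)/((2*n)) = (-2 + n)*(1/(2*n)) = (-2 + n)/(2*n))
(o(28) - 14380)/(20544 + 6431) + (99*V(9) - 13) = (28**3 - 14380)/(20544 + 6431) + (99*((1/2)*(-2 + 9)/9) - 13) = (21952 - 14380)/26975 + (99*((1/2)*(1/9)*7) - 13) = 7572*(1/26975) + (99*(7/18) - 13) = 7572/26975 + (77/2 - 13) = 7572/26975 + 51/2 = 1390869/53950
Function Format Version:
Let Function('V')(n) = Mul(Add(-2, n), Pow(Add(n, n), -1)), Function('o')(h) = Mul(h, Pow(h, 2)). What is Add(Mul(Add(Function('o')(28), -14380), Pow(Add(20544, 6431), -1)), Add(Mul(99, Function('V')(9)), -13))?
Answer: Rational(1390869, 53950) ≈ 25.781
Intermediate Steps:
Function('o')(h) = Pow(h, 3)
Function('V')(n) = Mul(Rational(1, 2), Pow(n, -1), Add(-2, n)) (Function('V')(n) = Mul(Add(-2, n), Pow(Mul(2, n), -1)) = Mul(Add(-2, n), Mul(Rational(1, 2), Pow(n, -1))) = Mul(Rational(1, 2), Pow(n, -1), Add(-2, n)))
Add(Mul(Add(Function('o')(28), -14380), Pow(Add(20544, 6431), -1)), Add(Mul(99, Function('V')(9)), -13)) = Add(Mul(Add(Pow(28, 3), -14380), Pow(Add(20544, 6431), -1)), Add(Mul(99, Mul(Rational(1, 2), Pow(9, -1), Add(-2, 9))), -13)) = Add(Mul(Add(21952, -14380), Pow(26975, -1)), Add(Mul(99, Mul(Rational(1, 2), Rational(1, 9), 7)), -13)) = Add(Mul(7572, Rational(1, 26975)), Add(Mul(99, Rational(7, 18)), -13)) = Add(Rational(7572, 26975), Add(Rational(77, 2), -13)) = Add(Rational(7572, 26975), Rational(51, 2)) = Rational(1390869, 53950)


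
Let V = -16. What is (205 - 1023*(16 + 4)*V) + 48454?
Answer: 376019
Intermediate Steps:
(205 - 1023*(16 + 4)*V) + 48454 = (205 - 1023*(16 + 4)*(-16)) + 48454 = (205 - 20460*(-16)) + 48454 = (205 - 1023*(-320)) + 48454 = (205 + 327360) + 48454 = 327565 + 48454 = 376019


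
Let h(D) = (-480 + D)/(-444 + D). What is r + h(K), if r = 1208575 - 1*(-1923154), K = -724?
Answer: 914465169/292 ≈ 3.1317e+6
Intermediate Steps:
h(D) = (-480 + D)/(-444 + D)
r = 3131729 (r = 1208575 + 1923154 = 3131729)
r + h(K) = 3131729 + (-480 - 724)/(-444 - 724) = 3131729 - 1204/(-1168) = 3131729 - 1/1168*(-1204) = 3131729 + 301/292 = 914465169/292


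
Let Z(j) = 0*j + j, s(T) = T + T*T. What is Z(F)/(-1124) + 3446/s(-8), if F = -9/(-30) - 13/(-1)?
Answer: 4840699/78680 ≈ 61.524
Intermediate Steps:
s(T) = T + T**2
F = 133/10 (F = -9*(-1/30) - 13*(-1) = 3/10 + 13 = 133/10 ≈ 13.300)
Z(j) = j (Z(j) = 0 + j = j)
Z(F)/(-1124) + 3446/s(-8) = (133/10)/(-1124) + 3446/((-8*(1 - 8))) = (133/10)*(-1/1124) + 3446/((-8*(-7))) = -133/11240 + 3446/56 = -133/11240 + 3446*(1/56) = -133/11240 + 1723/28 = 4840699/78680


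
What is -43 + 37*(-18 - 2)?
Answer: -783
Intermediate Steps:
-43 + 37*(-18 - 2) = -43 + 37*(-20) = -43 - 740 = -783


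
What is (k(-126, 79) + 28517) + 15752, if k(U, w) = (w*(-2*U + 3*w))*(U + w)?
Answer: -1771388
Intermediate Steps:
k(U, w) = w*(U + w)*(-2*U + 3*w)
(k(-126, 79) + 28517) + 15752 = (79*(-2*(-126)² + 3*79² - 126*79) + 28517) + 15752 = (79*(-2*15876 + 3*6241 - 9954) + 28517) + 15752 = (79*(-31752 + 18723 - 9954) + 28517) + 15752 = (79*(-22983) + 28517) + 15752 = (-1815657 + 28517) + 15752 = -1787140 + 15752 = -1771388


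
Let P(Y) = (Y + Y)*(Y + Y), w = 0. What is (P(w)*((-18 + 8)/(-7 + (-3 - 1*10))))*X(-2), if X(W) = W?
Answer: 0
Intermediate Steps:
P(Y) = 4*Y² (P(Y) = (2*Y)*(2*Y) = 4*Y²)
(P(w)*((-18 + 8)/(-7 + (-3 - 1*10))))*X(-2) = ((4*0²)*((-18 + 8)/(-7 + (-3 - 1*10))))*(-2) = ((4*0)*(-10/(-7 + (-3 - 10))))*(-2) = (0*(-10/(-7 - 13)))*(-2) = (0*(-10/(-20)))*(-2) = (0*(-10*(-1/20)))*(-2) = (0*(½))*(-2) = 0*(-2) = 0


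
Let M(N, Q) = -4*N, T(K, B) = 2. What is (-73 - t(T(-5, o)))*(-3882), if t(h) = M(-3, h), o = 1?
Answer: 329970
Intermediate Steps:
t(h) = 12 (t(h) = -4*(-3) = 12)
(-73 - t(T(-5, o)))*(-3882) = (-73 - 1*12)*(-3882) = (-73 - 12)*(-3882) = -85*(-3882) = 329970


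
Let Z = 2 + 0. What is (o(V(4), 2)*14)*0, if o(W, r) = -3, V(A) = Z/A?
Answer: 0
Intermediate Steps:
Z = 2
V(A) = 2/A
(o(V(4), 2)*14)*0 = -3*14*0 = -42*0 = 0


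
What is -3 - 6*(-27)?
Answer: 159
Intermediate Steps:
-3 - 6*(-27) = -3 + 162 = 159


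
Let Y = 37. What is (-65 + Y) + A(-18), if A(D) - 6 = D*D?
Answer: 302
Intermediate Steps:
A(D) = 6 + D² (A(D) = 6 + D*D = 6 + D²)
(-65 + Y) + A(-18) = (-65 + 37) + (6 + (-18)²) = -28 + (6 + 324) = -28 + 330 = 302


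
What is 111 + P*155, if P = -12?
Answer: -1749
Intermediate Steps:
111 + P*155 = 111 - 12*155 = 111 - 1860 = -1749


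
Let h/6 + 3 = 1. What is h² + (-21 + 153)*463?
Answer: 61260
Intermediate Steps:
h = -12 (h = -18 + 6*1 = -18 + 6 = -12)
h² + (-21 + 153)*463 = (-12)² + (-21 + 153)*463 = 144 + 132*463 = 144 + 61116 = 61260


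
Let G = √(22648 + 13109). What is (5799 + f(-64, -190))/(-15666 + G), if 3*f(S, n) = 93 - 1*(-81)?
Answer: -30585254/81795933 - 5857*√3973/81795933 ≈ -0.37843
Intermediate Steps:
f(S, n) = 58 (f(S, n) = (93 - 1*(-81))/3 = (93 + 81)/3 = (⅓)*174 = 58)
G = 3*√3973 (G = √35757 = 3*√3973 ≈ 189.10)
(5799 + f(-64, -190))/(-15666 + G) = (5799 + 58)/(-15666 + 3*√3973) = 5857/(-15666 + 3*√3973)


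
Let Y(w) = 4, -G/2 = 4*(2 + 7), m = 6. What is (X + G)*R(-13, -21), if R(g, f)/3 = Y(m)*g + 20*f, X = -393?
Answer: 658440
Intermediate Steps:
G = -72 (G = -8*(2 + 7) = -8*9 = -2*36 = -72)
R(g, f) = 12*g + 60*f (R(g, f) = 3*(4*g + 20*f) = 12*g + 60*f)
(X + G)*R(-13, -21) = (-393 - 72)*(12*(-13) + 60*(-21)) = -465*(-156 - 1260) = -465*(-1416) = 658440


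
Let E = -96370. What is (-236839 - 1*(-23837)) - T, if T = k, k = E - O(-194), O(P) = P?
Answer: -116826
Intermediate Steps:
k = -96176 (k = -96370 - 1*(-194) = -96370 + 194 = -96176)
T = -96176
(-236839 - 1*(-23837)) - T = (-236839 - 1*(-23837)) - 1*(-96176) = (-236839 + 23837) + 96176 = -213002 + 96176 = -116826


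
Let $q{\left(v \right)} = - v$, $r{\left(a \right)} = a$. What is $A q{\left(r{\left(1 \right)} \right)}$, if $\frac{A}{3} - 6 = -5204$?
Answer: $15594$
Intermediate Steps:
$A = -15594$ ($A = 18 + 3 \left(-5204\right) = 18 - 15612 = -15594$)
$A q{\left(r{\left(1 \right)} \right)} = - 15594 \left(\left(-1\right) 1\right) = \left(-15594\right) \left(-1\right) = 15594$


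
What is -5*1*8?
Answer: -40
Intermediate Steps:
-5*1*8 = -5*8 = -40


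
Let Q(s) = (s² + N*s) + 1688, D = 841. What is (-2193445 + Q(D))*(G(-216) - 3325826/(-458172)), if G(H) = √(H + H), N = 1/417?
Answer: -1029385802381363/95528862 - 2476102604*I*√3/139 ≈ -1.0776e+7 - 3.0854e+7*I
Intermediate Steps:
N = 1/417 ≈ 0.0023981
Q(s) = 1688 + s² + s/417 (Q(s) = (s² + s/417) + 1688 = 1688 + s² + s/417)
G(H) = √2*√H (G(H) = √(2*H) = √2*√H)
(-2193445 + Q(D))*(G(-216) - 3325826/(-458172)) = (-2193445 + (1688 + 841² + (1/417)*841))*(√2*√(-216) - 3325826/(-458172)) = (-2193445 + (1688 + 707281 + 841/417))*(√2*(6*I*√6) - 3325826*(-1/458172)) = (-2193445 + 295640914/417)*(12*I*√3 + 1662913/229086) = -619025651*(1662913/229086 + 12*I*√3)/417 = -1029385802381363/95528862 - 2476102604*I*√3/139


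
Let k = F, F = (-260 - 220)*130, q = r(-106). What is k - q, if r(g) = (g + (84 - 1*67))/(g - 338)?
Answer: -27705689/444 ≈ -62400.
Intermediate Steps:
r(g) = (17 + g)/(-338 + g) (r(g) = (g + (84 - 67))/(-338 + g) = (g + 17)/(-338 + g) = (17 + g)/(-338 + g))
q = 89/444 (q = (17 - 106)/(-338 - 106) = -89/(-444) = -1/444*(-89) = 89/444 ≈ 0.20045)
F = -62400 (F = -480*130 = -62400)
k = -62400
k - q = -62400 - 1*89/444 = -62400 - 89/444 = -27705689/444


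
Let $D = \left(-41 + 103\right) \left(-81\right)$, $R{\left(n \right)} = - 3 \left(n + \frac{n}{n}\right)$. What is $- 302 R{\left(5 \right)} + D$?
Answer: $414$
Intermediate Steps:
$R{\left(n \right)} = -3 - 3 n$ ($R{\left(n \right)} = - 3 \left(n + 1\right) = - 3 \left(1 + n\right) = -3 - 3 n$)
$D = -5022$ ($D = 62 \left(-81\right) = -5022$)
$- 302 R{\left(5 \right)} + D = - 302 \left(-3 - 15\right) - 5022 = \left(-302\right) \left(-18\right) - 5022 = 5436 - 5022 = 414$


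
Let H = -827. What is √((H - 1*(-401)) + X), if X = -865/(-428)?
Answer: I*√19416541/214 ≈ 20.591*I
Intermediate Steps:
X = 865/428 (X = -865*(-1/428) = 865/428 ≈ 2.0210)
√((H - 1*(-401)) + X) = √((-827 - 1*(-401)) + 865/428) = √((-827 + 401) + 865/428) = √(-426 + 865/428) = √(-181463/428) = I*√19416541/214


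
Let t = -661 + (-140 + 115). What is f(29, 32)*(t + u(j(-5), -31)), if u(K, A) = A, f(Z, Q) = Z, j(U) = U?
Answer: -20793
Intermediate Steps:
t = -686 (t = -661 - 25 = -686)
f(29, 32)*(t + u(j(-5), -31)) = 29*(-686 - 31) = 29*(-717) = -20793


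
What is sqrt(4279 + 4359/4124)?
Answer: sqrt(18198134605)/2062 ≈ 65.422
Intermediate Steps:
sqrt(4279 + 4359/4124) = sqrt(17650955/4124) = sqrt(18198134605)/2062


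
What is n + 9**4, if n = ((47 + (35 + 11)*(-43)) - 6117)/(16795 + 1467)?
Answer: 59904467/9131 ≈ 6560.6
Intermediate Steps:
n = -4024/9131 (n = ((47 + 46*(-43)) - 6117)/18262 = ((47 - 1978) - 6117)*(1/18262) = (-1931 - 6117)*(1/18262) = -8048*1/18262 = -4024/9131 ≈ -0.44070)
n + 9**4 = -4024/9131 + 9**4 = -4024/9131 + 6561 = 59904467/9131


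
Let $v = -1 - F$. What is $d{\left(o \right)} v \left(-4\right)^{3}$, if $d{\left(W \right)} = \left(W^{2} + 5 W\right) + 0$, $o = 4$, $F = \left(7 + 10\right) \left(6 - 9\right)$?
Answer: $-115200$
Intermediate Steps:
$F = -51$ ($F = 17 \left(-3\right) = -51$)
$v = 50$ ($v = -1 - -51 = -1 + 51 = 50$)
$d{\left(W \right)} = W^{2} + 5 W$
$d{\left(o \right)} v \left(-4\right)^{3} = 4 \left(5 + 4\right) 50 \left(-4\right)^{3} = 4 \cdot 9 \cdot 50 \left(-64\right) = 36 \cdot 50 \left(-64\right) = 1800 \left(-64\right) = -115200$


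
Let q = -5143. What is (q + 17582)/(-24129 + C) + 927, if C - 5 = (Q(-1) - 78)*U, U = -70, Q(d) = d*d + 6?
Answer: 17743319/19154 ≈ 926.35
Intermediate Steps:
Q(d) = 6 + d**2 (Q(d) = d**2 + 6 = 6 + d**2)
C = 4975 (C = 5 + ((6 + (-1)**2) - 78)*(-70) = 5 + ((6 + 1) - 78)*(-70) = 5 + (7 - 78)*(-70) = 5 - 71*(-70) = 5 + 4970 = 4975)
(q + 17582)/(-24129 + C) + 927 = (-5143 + 17582)/(-24129 + 4975) + 927 = 12439/(-19154) + 927 = 12439*(-1/19154) + 927 = -12439/19154 + 927 = 17743319/19154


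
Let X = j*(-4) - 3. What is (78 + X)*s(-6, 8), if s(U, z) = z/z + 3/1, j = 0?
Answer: 300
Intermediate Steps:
s(U, z) = 4 (s(U, z) = 1 + 3*1 = 1 + 3 = 4)
X = -3 (X = 0*(-4) - 3 = 0 - 3 = -3)
(78 + X)*s(-6, 8) = (78 - 3)*4 = 75*4 = 300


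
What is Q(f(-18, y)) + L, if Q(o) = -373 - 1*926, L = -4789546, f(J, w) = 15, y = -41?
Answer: -4790845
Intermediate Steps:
Q(o) = -1299 (Q(o) = -373 - 926 = -1299)
Q(f(-18, y)) + L = -1299 - 4789546 = -4790845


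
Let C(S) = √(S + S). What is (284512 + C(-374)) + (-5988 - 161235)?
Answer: 117289 + 2*I*√187 ≈ 1.1729e+5 + 27.35*I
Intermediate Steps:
C(S) = √2*√S (C(S) = √(2*S) = √2*√S)
(284512 + C(-374)) + (-5988 - 161235) = (284512 + √2*√(-374)) + (-5988 - 161235) = (284512 + √2*(I*√374)) - 167223 = (284512 + 2*I*√187) - 167223 = 117289 + 2*I*√187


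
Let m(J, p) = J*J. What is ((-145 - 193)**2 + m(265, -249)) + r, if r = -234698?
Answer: -50229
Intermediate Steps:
m(J, p) = J**2
((-145 - 193)**2 + m(265, -249)) + r = ((-145 - 193)**2 + 265**2) - 234698 = ((-338)**2 + 70225) - 234698 = (114244 + 70225) - 234698 = 184469 - 234698 = -50229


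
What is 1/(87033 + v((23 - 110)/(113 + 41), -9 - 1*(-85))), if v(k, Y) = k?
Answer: 154/13402995 ≈ 1.1490e-5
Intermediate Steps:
1/(87033 + v((23 - 110)/(113 + 41), -9 - 1*(-85))) = 1/(87033 + (23 - 110)/(113 + 41)) = 1/(87033 - 87/154) = 1/(13402995/154) = 154/13402995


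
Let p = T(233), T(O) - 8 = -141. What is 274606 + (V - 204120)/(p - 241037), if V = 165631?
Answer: 66226767509/241170 ≈ 2.7461e+5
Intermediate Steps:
T(O) = -133 (T(O) = 8 - 141 = -133)
p = -133
274606 + (V - 204120)/(p - 241037) = 274606 + (165631 - 204120)/(-133 - 241037) = 274606 - 38489/(-241170) = 274606 - 38489*(-1/241170) = 274606 + 38489/241170 = 66226767509/241170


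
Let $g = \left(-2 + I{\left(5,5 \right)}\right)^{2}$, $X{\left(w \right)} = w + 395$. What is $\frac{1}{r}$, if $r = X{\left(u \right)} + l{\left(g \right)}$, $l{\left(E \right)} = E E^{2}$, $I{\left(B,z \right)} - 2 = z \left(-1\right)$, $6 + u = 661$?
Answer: $\frac{1}{16675} \approx 5.997 \cdot 10^{-5}$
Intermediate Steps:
$u = 655$ ($u = -6 + 661 = 655$)
$I{\left(B,z \right)} = 2 - z$ ($I{\left(B,z \right)} = 2 + z \left(-1\right) = 2 - z$)
$X{\left(w \right)} = 395 + w$
$g = 25$ ($g = \left(-2 + \left(2 - 5\right)\right)^{2} = \left(-2 - 3\right)^{2} = \left(-5\right)^{2} = 25$)
$l{\left(E \right)} = E^{3}$
$r = 16675$ ($r = \left(395 + 655\right) + 25^{3} = 1050 + 15625 = 16675$)
$\frac{1}{r} = \frac{1}{16675}$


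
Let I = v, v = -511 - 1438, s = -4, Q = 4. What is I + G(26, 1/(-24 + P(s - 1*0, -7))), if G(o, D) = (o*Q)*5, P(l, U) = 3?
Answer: -1429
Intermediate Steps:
G(o, D) = 20*o (G(o, D) = (o*4)*5 = (4*o)*5 = 20*o)
v = -1949
I = -1949
I + G(26, 1/(-24 + P(s - 1*0, -7))) = -1949 + 20*26 = -1949 + 520 = -1429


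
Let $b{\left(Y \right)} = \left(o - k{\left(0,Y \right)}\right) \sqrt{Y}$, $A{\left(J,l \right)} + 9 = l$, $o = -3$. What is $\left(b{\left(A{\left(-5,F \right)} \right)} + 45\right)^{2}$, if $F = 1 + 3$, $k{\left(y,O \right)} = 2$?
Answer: $1900 - 450 i \sqrt{5} \approx 1900.0 - 1006.2 i$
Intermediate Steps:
$F = 4$
$A{\left(J,l \right)} = -9 + l$
$b{\left(Y \right)} = - 5 \sqrt{Y}$ ($b{\left(Y \right)} = \left(-3 - 2\right) \sqrt{Y} = - 5 \sqrt{Y}$)
$\left(b{\left(A{\left(-5,F \right)} \right)} + 45\right)^{2} = \left(- 5 \sqrt{-9 + 4} + 45\right)^{2} = \left(- 5 \sqrt{-5} + 45\right)^{2} = \left(- 5 i \sqrt{5} + 45\right)^{2} = \left(45 - 5 i \sqrt{5}\right)^{2}$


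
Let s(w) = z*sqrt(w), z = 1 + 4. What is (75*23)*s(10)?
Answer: 8625*sqrt(10) ≈ 27275.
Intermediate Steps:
z = 5
s(w) = 5*sqrt(w)
(75*23)*s(10) = (75*23)*(5*sqrt(10)) = 1725*(5*sqrt(10)) = 8625*sqrt(10)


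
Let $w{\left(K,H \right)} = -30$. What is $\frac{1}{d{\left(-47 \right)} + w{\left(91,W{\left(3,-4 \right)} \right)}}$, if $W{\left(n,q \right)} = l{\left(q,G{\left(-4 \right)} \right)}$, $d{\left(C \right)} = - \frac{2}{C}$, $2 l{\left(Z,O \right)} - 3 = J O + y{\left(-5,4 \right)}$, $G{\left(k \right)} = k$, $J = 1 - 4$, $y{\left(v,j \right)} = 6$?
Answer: $- \frac{47}{1408} \approx -0.033381$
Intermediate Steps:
$J = -3$ ($J = 1 - 4 = -3$)
$l{\left(Z,O \right)} = \frac{9}{2} - \frac{3 O}{2}$ ($l{\left(Z,O \right)} = \frac{3}{2} + \frac{- 3 O + 6}{2} = \frac{3}{2} + \frac{6 - 3 O}{2} = \frac{3}{2} - \left(-3 + \frac{3 O}{2}\right) = \frac{9}{2} - \frac{3 O}{2}$)
$W{\left(n,q \right)} = \frac{21}{2}$ ($W{\left(n,q \right)} = \frac{9}{2} - -6 = \frac{9}{2} + 6 = \frac{21}{2}$)
$\frac{1}{d{\left(-47 \right)} + w{\left(91,W{\left(3,-4 \right)} \right)}} = \frac{1}{- \frac{2}{-47} - 30} = \frac{1}{\left(-2\right) \left(- \frac{1}{47}\right) - 30} = \frac{1}{\frac{2}{47} - 30} = \frac{1}{- \frac{1408}{47}} = - \frac{47}{1408}$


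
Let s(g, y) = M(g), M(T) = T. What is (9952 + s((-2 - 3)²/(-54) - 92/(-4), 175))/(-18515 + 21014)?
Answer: 538625/134946 ≈ 3.9914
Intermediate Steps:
s(g, y) = g
(9952 + s((-2 - 3)²/(-54) - 92/(-4), 175))/(-18515 + 21014) = (9952 + ((-2 - 3)²/(-54) - 92/(-4)))/(-18515 + 21014) = (9952 + ((-5)²*(-1/54) - 92*(-¼)))/2499 = (9952 + (25*(-1/54) + 23))*(1/2499) = (9952 + (-25/54 + 23))*(1/2499) = (9952 + 1217/54)*(1/2499) = (538625/54)*(1/2499) = 538625/134946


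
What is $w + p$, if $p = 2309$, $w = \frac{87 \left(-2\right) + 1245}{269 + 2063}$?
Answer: $\frac{5385659}{2332} \approx 2309.5$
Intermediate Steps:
$w = \frac{1071}{2332}$ ($w = \frac{-174 + 1245}{2332} = 1071 \cdot \frac{1}{2332} = \frac{1071}{2332} \approx 0.45926$)
$w + p = \frac{1071}{2332} + 2309 = \frac{5385659}{2332}$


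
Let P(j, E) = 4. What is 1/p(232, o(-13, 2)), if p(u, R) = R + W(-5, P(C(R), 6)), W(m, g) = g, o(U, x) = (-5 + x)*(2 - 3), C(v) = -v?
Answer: 1/7 ≈ 0.14286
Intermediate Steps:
o(U, x) = 5 - x (o(U, x) = (-5 + x)*(-1) = 5 - x)
p(u, R) = 4 + R (p(u, R) = R + 4 = 4 + R)
1/p(232, o(-13, 2)) = 1/(4 + (5 - 1*2)) = 1/(4 + (5 - 2)) = 1/(4 + 3) = 1/7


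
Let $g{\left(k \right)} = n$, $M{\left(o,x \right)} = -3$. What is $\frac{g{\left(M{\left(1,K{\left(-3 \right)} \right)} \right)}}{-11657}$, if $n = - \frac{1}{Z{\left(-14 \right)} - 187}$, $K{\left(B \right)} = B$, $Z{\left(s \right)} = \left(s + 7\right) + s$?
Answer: $- \frac{1}{2424656} \approx -4.1243 \cdot 10^{-7}$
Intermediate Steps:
$Z{\left(s \right)} = 7 + 2 s$ ($Z{\left(s \right)} = \left(7 + s\right) + s = 7 + 2 s$)
$n = \frac{1}{208}$ ($n = - \frac{1}{\left(7 + 2 \left(-14\right)\right) - 187} = - \frac{1}{\left(7 - 28\right) - 187} = - \frac{1}{-21 - 187} = - \frac{1}{-208} = \left(-1\right) \left(- \frac{1}{208}\right) = \frac{1}{208} \approx 0.0048077$)
$g{\left(k \right)} = \frac{1}{208}$
$\frac{g{\left(M{\left(1,K{\left(-3 \right)} \right)} \right)}}{-11657} = \frac{1}{208 \left(-11657\right)} = \frac{1}{208} \left(- \frac{1}{11657}\right) = - \frac{1}{2424656}$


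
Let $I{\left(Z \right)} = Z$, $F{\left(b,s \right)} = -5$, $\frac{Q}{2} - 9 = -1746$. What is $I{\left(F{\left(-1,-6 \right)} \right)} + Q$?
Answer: $-3479$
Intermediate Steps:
$Q = -3474$ ($Q = 18 + 2 \left(-1746\right) = 18 - 3492 = -3474$)
$I{\left(F{\left(-1,-6 \right)} \right)} + Q = -5 - 3474 = -3479$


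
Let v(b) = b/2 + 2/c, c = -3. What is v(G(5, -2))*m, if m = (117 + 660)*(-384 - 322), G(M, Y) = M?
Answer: -1005697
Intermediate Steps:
m = -548562 (m = 777*(-706) = -548562)
v(b) = -2/3 + b/2 (v(b) = b/2 + 2/(-3) = b*(1/2) + 2*(-1/3) = b/2 - 2/3 = -2/3 + b/2)
v(G(5, -2))*m = (-2/3 + (1/2)*5)*(-548562) = (-2/3 + 5/2)*(-548562) = (11/6)*(-548562) = -1005697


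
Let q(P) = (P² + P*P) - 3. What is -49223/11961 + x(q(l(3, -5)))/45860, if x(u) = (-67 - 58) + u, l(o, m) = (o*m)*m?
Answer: -1062168269/274265730 ≈ -3.8728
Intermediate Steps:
l(o, m) = o*m² (l(o, m) = (m*o)*m = o*m²)
q(P) = -3 + 2*P² (q(P) = (P² + P²) - 3 = 2*P² - 3 = -3 + 2*P²)
x(u) = -125 + u
-49223/11961 + x(q(l(3, -5)))/45860 = -49223/11961 + (-125 + (-3 + 2*(3*(-5)²)²))/45860 = -49223*1/11961 + (-125 + (-3 + 2*(3*25)²))*(1/45860) = -49223/11961 + (-125 + (-3 + 2*75²))*(1/45860) = -49223/11961 + (-125 + (-3 + 2*5625))*(1/45860) = -49223/11961 + (-125 + (-3 + 11250))*(1/45860) = -49223/11961 + (-125 + 11247)*(1/45860) = -49223/11961 + 11122*(1/45860) = -49223/11961 + 5561/22930 = -1062168269/274265730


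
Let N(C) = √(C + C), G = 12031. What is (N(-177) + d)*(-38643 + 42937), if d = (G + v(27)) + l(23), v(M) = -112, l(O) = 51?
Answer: 51399180 + 4294*I*√354 ≈ 5.1399e+7 + 80791.0*I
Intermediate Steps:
d = 11970 (d = (12031 - 112) + 51 = 11919 + 51 = 11970)
N(C) = √2*√C (N(C) = √(2*C) = √2*√C)
(N(-177) + d)*(-38643 + 42937) = (√2*√(-177) + 11970)*(-38643 + 42937) = (√2*(I*√177) + 11970)*4294 = (I*√354 + 11970)*4294 = (11970 + I*√354)*4294 = 51399180 + 4294*I*√354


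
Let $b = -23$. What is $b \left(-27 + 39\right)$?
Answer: $-276$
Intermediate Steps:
$b \left(-27 + 39\right) = - 23 \left(-27 + 39\right) = \left(-23\right) 12 = -276$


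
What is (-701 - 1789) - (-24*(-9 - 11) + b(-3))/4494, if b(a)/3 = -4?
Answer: -1865088/749 ≈ -2490.1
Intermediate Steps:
b(a) = -12 (b(a) = 3*(-4) = -12)
(-701 - 1789) - (-24*(-9 - 11) + b(-3))/4494 = (-701 - 1789) - (-24*(-9 - 11) - 12)/4494 = -2490 - (-24*(-20) - 12)/4494 = -2490 - (480 - 12)/4494 = -2490 - 468/4494 = -2490 - 1*78/749 = -2490 - 78/749 = -1865088/749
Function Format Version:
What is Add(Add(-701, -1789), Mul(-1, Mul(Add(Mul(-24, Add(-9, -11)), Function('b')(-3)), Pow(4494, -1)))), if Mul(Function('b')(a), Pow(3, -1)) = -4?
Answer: Rational(-1865088, 749) ≈ -2490.1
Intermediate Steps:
Function('b')(a) = -12 (Function('b')(a) = Mul(3, -4) = -12)
Add(Add(-701, -1789), Mul(-1, Mul(Add(Mul(-24, Add(-9, -11)), Function('b')(-3)), Pow(4494, -1)))) = Add(Add(-701, -1789), Mul(-1, Mul(Add(Mul(-24, Add(-9, -11)), -12), Pow(4494, -1)))) = Add(-2490, Mul(-1, Mul(Add(Mul(-24, -20), -12), Rational(1, 4494)))) = Add(-2490, Mul(-1, Mul(Add(480, -12), Rational(1, 4494)))) = Add(-2490, Mul(-1, Mul(468, Rational(1, 4494)))) = Add(-2490, Mul(-1, Rational(78, 749))) = Add(-2490, Rational(-78, 749)) = Rational(-1865088, 749)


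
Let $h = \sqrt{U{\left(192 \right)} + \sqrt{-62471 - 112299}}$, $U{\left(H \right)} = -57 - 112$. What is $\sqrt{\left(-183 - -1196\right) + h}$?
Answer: $\sqrt{1013 + \sqrt{-169 + i \sqrt{174770}}} \approx 32.015 + 0.275 i$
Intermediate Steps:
$U{\left(H \right)} = -169$ ($U{\left(H \right)} = -57 - 112 = -169$)
$h = \sqrt{-169 + i \sqrt{174770}}$ ($h = \sqrt{-169 + \sqrt{-62471 - 112299}} = \sqrt{-169 + \sqrt{-174770}} = \sqrt{-169 + i \sqrt{174770}} \approx 11.873 + 17.606 i$)
$\sqrt{\left(-183 - -1196\right) + h} = \sqrt{\left(-183 - -1196\right) + \sqrt{-169 + i \sqrt{174770}}} = \sqrt{\left(-183 + 1196\right) + \sqrt{-169 + i \sqrt{174770}}} = \sqrt{1013 + \sqrt{-169 + i \sqrt{174770}}}$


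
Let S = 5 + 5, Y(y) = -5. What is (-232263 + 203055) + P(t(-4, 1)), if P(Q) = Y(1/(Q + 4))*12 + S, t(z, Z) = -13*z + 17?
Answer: -29258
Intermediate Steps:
S = 10
t(z, Z) = 17 - 13*z
P(Q) = -50 (P(Q) = -5*12 + 10 = -60 + 10 = -50)
(-232263 + 203055) + P(t(-4, 1)) = (-232263 + 203055) - 50 = -29208 - 50 = -29258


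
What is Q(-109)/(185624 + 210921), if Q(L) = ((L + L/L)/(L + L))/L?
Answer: -54/4711351145 ≈ -1.1462e-8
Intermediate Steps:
Q(L) = (1 + L)/(2*L²) (Q(L) = ((L + 1)/((2*L)))/L = ((1 + L)*(1/(2*L)))/L = ((1 + L)/(2*L))/L = (1 + L)/(2*L²))
Q(-109)/(185624 + 210921) = ((½)*(1 - 109)/(-109)²)/(185624 + 210921) = ((½)*(1/11881)*(-108))/396545 = -54/11881*1/396545 = -54/4711351145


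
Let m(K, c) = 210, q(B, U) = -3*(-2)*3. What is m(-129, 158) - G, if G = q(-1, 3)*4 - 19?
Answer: 157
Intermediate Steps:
q(B, U) = 18 (q(B, U) = 6*3 = 18)
G = 53 (G = 18*4 - 19 = 72 - 19 = 53)
m(-129, 158) - G = 210 - 1*53 = 210 - 53 = 157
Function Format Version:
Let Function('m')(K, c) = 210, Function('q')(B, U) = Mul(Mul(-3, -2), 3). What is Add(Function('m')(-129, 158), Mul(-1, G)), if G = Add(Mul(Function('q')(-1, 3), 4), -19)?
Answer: 157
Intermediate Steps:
Function('q')(B, U) = 18 (Function('q')(B, U) = Mul(6, 3) = 18)
G = 53 (G = Add(Mul(18, 4), -19) = Add(72, -19) = 53)
Add(Function('m')(-129, 158), Mul(-1, G)) = Add(210, Mul(-1, 53)) = Add(210, -53) = 157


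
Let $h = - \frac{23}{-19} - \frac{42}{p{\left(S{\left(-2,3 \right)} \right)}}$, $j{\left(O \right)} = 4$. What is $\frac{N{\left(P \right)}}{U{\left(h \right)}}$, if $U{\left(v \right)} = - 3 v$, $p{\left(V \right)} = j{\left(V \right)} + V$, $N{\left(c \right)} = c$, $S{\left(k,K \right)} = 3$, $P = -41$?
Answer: $- \frac{779}{273} \approx -2.8535$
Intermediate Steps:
$p{\left(V \right)} = 4 + V$
$h = - \frac{91}{19}$ ($h = - \frac{23}{-19} - \frac{42}{4 + 3} = \left(-23\right) \left(- \frac{1}{19}\right) - \frac{42}{7} = \frac{23}{19} - 6 = - \frac{91}{19} \approx -4.7895$)
$\frac{N{\left(P \right)}}{U{\left(h \right)}} = - \frac{41}{\left(-3\right) \left(- \frac{91}{19}\right)} = - \frac{41}{\frac{273}{19}} = \left(-41\right) \frac{19}{273} = - \frac{779}{273}$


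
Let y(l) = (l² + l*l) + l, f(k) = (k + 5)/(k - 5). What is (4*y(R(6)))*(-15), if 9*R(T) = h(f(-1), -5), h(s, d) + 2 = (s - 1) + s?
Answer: 260/243 ≈ 1.0700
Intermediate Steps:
f(k) = (5 + k)/(-5 + k)
h(s, d) = -3 + 2*s (h(s, d) = -2 + ((s - 1) + s) = -2 + ((-1 + s) + s) = -2 + (-1 + 2*s) = -3 + 2*s)
R(T) = -13/27 (R(T) = (-3 + 2*((5 - 1)/(-5 - 1)))/9 = (-3 + 2*(4/(-6)))/9 = (-3 + 2*(-⅙*4))/9 = (-3 + 2*(-⅔))/9 = (-3 - 4/3)/9 = (⅑)*(-13/3) = -13/27)
y(l) = l + 2*l² (y(l) = (l² + l²) + l = 2*l² + l = l + 2*l²)
(4*y(R(6)))*(-15) = (4*(-13*(1 + 2*(-13/27))/27))*(-15) = (4*(-13*(1 - 26/27)/27))*(-15) = (4*(-13/27*1/27))*(-15) = (4*(-13/729))*(-15) = -52/729*(-15) = 260/243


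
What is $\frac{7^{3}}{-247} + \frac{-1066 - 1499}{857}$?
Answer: $- \frac{927506}{211679} \approx -4.3817$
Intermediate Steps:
$\frac{7^{3}}{-247} + \frac{-1066 - 1499}{857} = 343 \left(- \frac{1}{247}\right) + \left(-1066 - 1499\right) \frac{1}{857} = - \frac{343}{247} - \frac{2565}{857} = - \frac{927506}{211679}$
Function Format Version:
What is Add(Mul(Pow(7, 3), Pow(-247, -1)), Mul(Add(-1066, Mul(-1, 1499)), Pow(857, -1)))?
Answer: Rational(-927506, 211679) ≈ -4.3817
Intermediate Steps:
Add(Mul(Pow(7, 3), Pow(-247, -1)), Mul(Add(-1066, Mul(-1, 1499)), Pow(857, -1))) = Add(Mul(343, Rational(-1, 247)), Mul(Add(-1066, -1499), Rational(1, 857))) = Add(Rational(-343, 247), Mul(-2565, Rational(1, 857))) = Add(Rational(-343, 247), Rational(-2565, 857)) = Rational(-927506, 211679)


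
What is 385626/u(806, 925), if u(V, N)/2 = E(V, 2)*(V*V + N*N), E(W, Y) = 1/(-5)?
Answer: -964065/1505261 ≈ -0.64046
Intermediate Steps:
E(W, Y) = -⅕
u(V, N) = -2*N²/5 - 2*V²/5 (u(V, N) = 2*(-(V*V + N*N)/5) = 2*(-(V² + N²)/5) = 2*(-(N² + V²)/5) = 2*(-N²/5 - V²/5) = -2*N²/5 - 2*V²/5)
385626/u(806, 925) = 385626/(-⅖*925² - ⅖*806²) = 385626/(-⅖*855625 - ⅖*649636) = 385626/(-342250 - 1299272/5) = 385626/(-3010522/5) = 385626*(-5/3010522) = -964065/1505261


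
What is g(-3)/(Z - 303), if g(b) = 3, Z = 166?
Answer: -3/137 ≈ -0.021898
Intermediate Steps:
g(-3)/(Z - 303) = 3/(166 - 303) = 3/(-137) = -1/137*3 = -3/137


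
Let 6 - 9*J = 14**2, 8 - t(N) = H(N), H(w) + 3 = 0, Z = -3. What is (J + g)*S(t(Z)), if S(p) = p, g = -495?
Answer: -51095/9 ≈ -5677.2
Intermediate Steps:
H(w) = -3 (H(w) = -3 + 0 = -3)
t(N) = 11 (t(N) = 8 - 1*(-3) = 8 + 3 = 11)
J = -190/9 (J = 2/3 - 1/9*14**2 = 2/3 - 1/9*196 = 2/3 - 196/9 = -190/9 ≈ -21.111)
(J + g)*S(t(Z)) = (-190/9 - 495)*11 = -4645/9*11 = -51095/9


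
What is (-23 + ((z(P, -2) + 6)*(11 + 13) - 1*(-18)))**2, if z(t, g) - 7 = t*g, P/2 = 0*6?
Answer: 94249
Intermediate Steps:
P = 0 (P = 2*(0*6) = 2*0 = 0)
z(t, g) = 7 + g*t (z(t, g) = 7 + t*g = 7 + g*t)
(-23 + ((z(P, -2) + 6)*(11 + 13) - 1*(-18)))**2 = (-23 + (((7 - 2*0) + 6)*(11 + 13) - 1*(-18)))**2 = (-23 + (((7 + 0) + 6)*24 + 18))**2 = (-23 + ((7 + 6)*24 + 18))**2 = (-23 + (13*24 + 18))**2 = (-23 + (312 + 18))**2 = (-23 + 330)**2 = 307**2 = 94249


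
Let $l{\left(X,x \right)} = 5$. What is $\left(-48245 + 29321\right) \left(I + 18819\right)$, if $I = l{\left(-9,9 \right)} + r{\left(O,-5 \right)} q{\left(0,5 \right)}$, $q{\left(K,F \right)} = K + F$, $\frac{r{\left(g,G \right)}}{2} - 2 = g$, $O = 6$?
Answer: $-357739296$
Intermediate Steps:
$r{\left(g,G \right)} = 4 + 2 g$
$q{\left(K,F \right)} = F + K$
$I = 85$ ($I = 5 + \left(4 + 2 \cdot 6\right) \left(5 + 0\right) = 5 + \left(4 + 12\right) 5 = 5 + 16 \cdot 5 = 5 + 80 = 85$)
$\left(-48245 + 29321\right) \left(I + 18819\right) = \left(-48245 + 29321\right) \left(85 + 18819\right) = \left(-18924\right) 18904 = -357739296$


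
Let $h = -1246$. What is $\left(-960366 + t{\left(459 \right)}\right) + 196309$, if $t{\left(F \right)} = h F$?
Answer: $-1335971$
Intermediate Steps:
$t{\left(F \right)} = - 1246 F$
$\left(-960366 + t{\left(459 \right)}\right) + 196309 = \left(-960366 - 571914\right) + 196309 = -1532280 + 196309 = -1335971$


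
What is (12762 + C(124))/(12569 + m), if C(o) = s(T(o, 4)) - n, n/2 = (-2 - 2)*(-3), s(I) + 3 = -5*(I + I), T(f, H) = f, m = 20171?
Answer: 2299/6548 ≈ 0.35110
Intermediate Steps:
s(I) = -3 - 10*I (s(I) = -3 - 5*(I + I) = -3 - 10*I)
n = 24 (n = 2*((-2 - 2)*(-3)) = 2*(-4*(-3)) = 2*12 = 24)
C(o) = -27 - 10*o (C(o) = (-3 - 10*o) - 1*24 = (-3 - 10*o) - 24 = -27 - 10*o)
(12762 + C(124))/(12569 + m) = (12762 + (-27 - 10*124))/(12569 + 20171) = (12762 + (-27 - 1240))/32740 = (12762 - 1267)*(1/32740) = 11495*(1/32740) = 2299/6548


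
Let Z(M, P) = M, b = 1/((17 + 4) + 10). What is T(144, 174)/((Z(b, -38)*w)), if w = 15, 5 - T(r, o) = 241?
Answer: -7316/15 ≈ -487.73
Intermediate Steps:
T(r, o) = -236 (T(r, o) = 5 - 1*241 = 5 - 241 = -236)
b = 1/31 (b = 1/(21 + 10) = 1/31 ≈ 0.032258)
T(144, 174)/((Z(b, -38)*w)) = -236/((1/31)*15) = -236/15/31 = -236*31/15 = -7316/15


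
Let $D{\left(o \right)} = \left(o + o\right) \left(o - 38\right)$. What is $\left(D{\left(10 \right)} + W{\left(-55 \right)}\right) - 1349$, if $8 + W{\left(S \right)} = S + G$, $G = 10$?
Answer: $-1962$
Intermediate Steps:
$D{\left(o \right)} = 2 o \left(-38 + o\right)$
$W{\left(S \right)} = 2 + S$ ($W{\left(S \right)} = -8 + \left(S + 10\right) = -8 + \left(10 + S\right) = 2 + S$)
$\left(D{\left(10 \right)} + W{\left(-55 \right)}\right) - 1349 = \left(2 \cdot 10 \left(-38 + 10\right) + \left(2 - 55\right)\right) - 1349 = \left(2 \cdot 10 \left(-28\right) - 53\right) - 1349 = \left(-560 - 53\right) - 1349 = -613 - 1349 = -1962$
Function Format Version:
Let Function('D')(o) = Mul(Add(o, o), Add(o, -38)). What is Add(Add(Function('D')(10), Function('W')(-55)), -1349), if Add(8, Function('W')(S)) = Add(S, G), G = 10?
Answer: -1962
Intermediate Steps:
Function('D')(o) = Mul(2, o, Add(-38, o)) (Function('D')(o) = Mul(Mul(2, o), Add(-38, o)) = Mul(2, o, Add(-38, o)))
Function('W')(S) = Add(2, S) (Function('W')(S) = Add(-8, Add(S, 10)) = Add(-8, Add(10, S)) = Add(2, S))
Add(Add(Function('D')(10), Function('W')(-55)), -1349) = Add(Add(Mul(2, 10, Add(-38, 10)), Add(2, -55)), -1349) = Add(Add(Mul(2, 10, -28), -53), -1349) = Add(Add(-560, -53), -1349) = Add(-613, -1349) = -1962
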